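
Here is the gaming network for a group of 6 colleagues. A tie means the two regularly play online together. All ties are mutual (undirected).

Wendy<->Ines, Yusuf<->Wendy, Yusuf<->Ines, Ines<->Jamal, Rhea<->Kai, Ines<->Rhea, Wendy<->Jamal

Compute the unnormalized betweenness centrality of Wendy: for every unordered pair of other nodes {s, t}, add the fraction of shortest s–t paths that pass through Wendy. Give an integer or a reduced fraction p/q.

Pairs whose geodesics pass through Wendy — Yusuf–Jamal: 1/2.
All other pairs contribute 0.
Summing the contributions gives betweenness(Wendy) = 1/2.

1/2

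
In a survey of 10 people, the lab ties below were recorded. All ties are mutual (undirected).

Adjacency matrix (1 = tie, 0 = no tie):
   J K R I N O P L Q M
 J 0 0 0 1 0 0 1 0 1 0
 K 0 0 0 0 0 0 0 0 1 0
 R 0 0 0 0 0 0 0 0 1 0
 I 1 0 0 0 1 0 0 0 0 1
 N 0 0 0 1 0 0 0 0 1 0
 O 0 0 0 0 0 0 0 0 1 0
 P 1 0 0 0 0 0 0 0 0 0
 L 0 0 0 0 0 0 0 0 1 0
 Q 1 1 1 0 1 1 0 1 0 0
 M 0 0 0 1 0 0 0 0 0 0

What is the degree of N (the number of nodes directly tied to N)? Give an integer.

2

N is directly tied to I and Q. That is 2 neighbors, so the degree of N is 2.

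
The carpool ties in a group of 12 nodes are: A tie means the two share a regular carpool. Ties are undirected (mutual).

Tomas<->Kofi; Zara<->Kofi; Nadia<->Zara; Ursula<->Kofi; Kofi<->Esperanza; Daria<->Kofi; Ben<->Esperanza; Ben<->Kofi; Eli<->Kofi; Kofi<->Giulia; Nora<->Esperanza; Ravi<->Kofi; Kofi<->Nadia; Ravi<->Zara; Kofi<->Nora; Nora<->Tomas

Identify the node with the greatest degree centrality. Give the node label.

Degrees — Ben:2, Daria:1, Eli:1, Esperanza:3, Giulia:1, Kofi:11, Nadia:2, Nora:3, Ravi:2, Tomas:2, Ursula:1, Zara:3.
The maximum is 11, attained only by Kofi.

Kofi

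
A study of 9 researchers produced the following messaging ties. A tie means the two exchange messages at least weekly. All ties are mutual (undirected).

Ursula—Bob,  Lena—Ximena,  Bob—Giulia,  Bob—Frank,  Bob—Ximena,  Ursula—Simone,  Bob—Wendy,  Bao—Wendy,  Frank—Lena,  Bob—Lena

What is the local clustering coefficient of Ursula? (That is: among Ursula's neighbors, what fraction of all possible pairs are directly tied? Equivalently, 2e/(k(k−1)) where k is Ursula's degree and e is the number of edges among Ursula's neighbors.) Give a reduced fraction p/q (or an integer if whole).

Ursula's neighbors: Bob and Simone (k = 2).
Possible neighbor pairs: C(2,2) = 1. Edges among them: none → e = 0.
Clustering(Ursula) = 0/1.

0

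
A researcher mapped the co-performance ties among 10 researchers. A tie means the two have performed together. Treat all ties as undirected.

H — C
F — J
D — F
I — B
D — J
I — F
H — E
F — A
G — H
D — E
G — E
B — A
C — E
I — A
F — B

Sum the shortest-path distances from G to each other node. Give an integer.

Distances from G: A:4, B:4, C:2, D:2, E:1, F:3, H:1, I:4, J:3.
Sum = 4 + 4 + 2 + 2 + 1 + 3 + 1 + 4 + 3 = 24.

24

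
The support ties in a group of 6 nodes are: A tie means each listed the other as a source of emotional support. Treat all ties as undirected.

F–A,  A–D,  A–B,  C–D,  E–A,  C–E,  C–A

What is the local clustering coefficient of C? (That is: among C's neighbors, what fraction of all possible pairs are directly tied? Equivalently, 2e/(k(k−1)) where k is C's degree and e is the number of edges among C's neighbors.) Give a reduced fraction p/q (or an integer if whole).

2/3

C's neighbors: A, D, and E (k = 3).
Possible neighbor pairs: C(3,2) = 3. Edges among them: A–D, A–E → e = 2.
Clustering(C) = 2/3.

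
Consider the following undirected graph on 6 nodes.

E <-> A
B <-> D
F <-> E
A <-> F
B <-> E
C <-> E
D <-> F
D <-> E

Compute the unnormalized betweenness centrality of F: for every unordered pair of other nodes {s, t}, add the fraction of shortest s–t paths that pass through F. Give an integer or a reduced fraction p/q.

1/2

Pairs whose geodesics pass through F — D–A: 1/2.
All other pairs contribute 0.
Summing the contributions gives betweenness(F) = 1/2.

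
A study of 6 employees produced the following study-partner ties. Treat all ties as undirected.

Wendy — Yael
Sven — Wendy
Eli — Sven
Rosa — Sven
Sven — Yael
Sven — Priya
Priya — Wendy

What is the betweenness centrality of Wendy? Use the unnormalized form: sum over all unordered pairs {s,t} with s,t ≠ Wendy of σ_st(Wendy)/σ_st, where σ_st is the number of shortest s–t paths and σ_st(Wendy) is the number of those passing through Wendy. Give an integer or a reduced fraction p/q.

Pairs whose geodesics pass through Wendy — Priya–Yael: 1/2.
All other pairs contribute 0.
Summing the contributions gives betweenness(Wendy) = 1/2.

1/2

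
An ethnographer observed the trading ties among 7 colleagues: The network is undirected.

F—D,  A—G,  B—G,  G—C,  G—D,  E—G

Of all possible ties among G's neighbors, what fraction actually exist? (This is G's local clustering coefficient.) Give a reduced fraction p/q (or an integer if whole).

0

G's neighbors: A, B, C, D, and E (k = 5).
Possible neighbor pairs: C(5,2) = 10. Edges among them: none → e = 0.
Clustering(G) = 0/10 = 0.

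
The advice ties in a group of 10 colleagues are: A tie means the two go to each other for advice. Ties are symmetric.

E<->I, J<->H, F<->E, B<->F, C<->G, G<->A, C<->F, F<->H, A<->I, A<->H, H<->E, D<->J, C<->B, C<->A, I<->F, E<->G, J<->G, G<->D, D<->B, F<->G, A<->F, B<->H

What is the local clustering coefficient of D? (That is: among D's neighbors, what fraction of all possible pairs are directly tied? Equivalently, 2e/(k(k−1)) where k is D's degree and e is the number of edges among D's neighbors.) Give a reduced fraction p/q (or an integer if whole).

D's neighbors: B, G, and J (k = 3).
Possible neighbor pairs: C(3,2) = 3. Edges among them: G–J → e = 1.
Clustering(D) = 1/3.

1/3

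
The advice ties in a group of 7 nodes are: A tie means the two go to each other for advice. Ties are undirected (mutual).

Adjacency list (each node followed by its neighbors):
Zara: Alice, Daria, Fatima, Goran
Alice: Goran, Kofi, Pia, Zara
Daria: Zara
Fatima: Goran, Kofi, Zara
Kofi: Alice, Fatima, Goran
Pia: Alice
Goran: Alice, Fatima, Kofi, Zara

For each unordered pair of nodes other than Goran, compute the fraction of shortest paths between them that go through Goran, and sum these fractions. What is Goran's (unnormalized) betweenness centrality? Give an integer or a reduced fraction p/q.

Pairs whose geodesics pass through Goran — Kofi–Zara: 1/3; Kofi–Daria: 1/3; Fatima–Alice: 1/3; Fatima–Pia: 1/3.
All other pairs contribute 0.
Summing the contributions gives betweenness(Goran) = 4/3.

4/3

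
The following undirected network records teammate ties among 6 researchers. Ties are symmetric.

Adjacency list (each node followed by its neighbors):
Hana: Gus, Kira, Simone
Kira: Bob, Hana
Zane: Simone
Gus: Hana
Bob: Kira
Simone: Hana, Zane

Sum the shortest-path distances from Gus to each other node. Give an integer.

11

Distances from Gus: Bob:3, Hana:1, Kira:2, Simone:2, Zane:3.
Sum = 3 + 1 + 2 + 2 + 3 = 11.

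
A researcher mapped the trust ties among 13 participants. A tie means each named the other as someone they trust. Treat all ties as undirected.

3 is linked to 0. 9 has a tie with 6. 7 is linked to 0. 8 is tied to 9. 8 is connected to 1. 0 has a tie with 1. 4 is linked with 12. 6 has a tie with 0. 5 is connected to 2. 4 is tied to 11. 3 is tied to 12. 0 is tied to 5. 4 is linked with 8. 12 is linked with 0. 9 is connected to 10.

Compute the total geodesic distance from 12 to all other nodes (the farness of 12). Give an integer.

25

Distances from 12: 0:1, 1:2, 2:3, 3:1, 4:1, 5:2, 6:2, 7:2, 8:2, 9:3, 10:4, 11:2.
Sum = 1 + 2 + 3 + 1 + 1 + 2 + 2 + 2 + 2 + 3 + 4 + 2 = 25.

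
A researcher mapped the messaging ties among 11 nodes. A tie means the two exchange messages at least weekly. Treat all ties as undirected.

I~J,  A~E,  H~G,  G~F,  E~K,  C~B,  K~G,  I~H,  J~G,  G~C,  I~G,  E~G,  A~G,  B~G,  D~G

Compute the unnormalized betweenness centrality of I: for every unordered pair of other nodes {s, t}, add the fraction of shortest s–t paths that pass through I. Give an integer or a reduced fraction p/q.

1/2

Pairs whose geodesics pass through I — J–H: 1/2.
All other pairs contribute 0.
Summing the contributions gives betweenness(I) = 1/2.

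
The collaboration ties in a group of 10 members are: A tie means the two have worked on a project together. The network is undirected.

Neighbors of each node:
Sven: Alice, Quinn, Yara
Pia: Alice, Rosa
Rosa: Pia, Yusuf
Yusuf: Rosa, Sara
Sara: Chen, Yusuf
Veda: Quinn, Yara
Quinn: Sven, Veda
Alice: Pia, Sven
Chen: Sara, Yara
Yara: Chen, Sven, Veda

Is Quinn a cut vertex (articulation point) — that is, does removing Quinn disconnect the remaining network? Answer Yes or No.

Even without Quinn, every remaining node can still reach every other (the residual graph is connected), so Quinn is not a cut vertex.

No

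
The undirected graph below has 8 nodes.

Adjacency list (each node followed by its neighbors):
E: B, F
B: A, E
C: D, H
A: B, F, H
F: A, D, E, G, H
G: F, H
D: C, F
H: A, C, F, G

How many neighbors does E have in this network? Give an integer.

E is directly tied to B and F. That is 2 neighbors, so the degree of E is 2.

2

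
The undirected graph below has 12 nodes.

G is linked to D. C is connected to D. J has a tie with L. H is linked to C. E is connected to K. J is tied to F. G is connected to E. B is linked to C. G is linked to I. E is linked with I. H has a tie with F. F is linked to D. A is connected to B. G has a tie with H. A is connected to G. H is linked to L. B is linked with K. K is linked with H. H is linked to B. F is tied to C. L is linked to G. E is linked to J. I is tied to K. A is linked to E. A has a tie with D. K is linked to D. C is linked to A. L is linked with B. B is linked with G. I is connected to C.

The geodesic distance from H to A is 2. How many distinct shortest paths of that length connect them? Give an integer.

3

The shortest distance is 2. The length-2 paths are: H–G–A; H–C–A; H–B–A.
That gives 3 distinct shortest paths.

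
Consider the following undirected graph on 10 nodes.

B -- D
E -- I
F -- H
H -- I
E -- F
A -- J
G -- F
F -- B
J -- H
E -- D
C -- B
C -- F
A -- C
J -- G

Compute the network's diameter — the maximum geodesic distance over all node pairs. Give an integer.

Eccentricity of each node (its greatest distance to any other): A:3, B:3, C:3, D:4, E:3, F:2, G:3, H:3, I:3, J:4.
The maximum eccentricity is 4, realized for instance by the pair J–D via J – G – F – E – D. So the diameter is 4.

4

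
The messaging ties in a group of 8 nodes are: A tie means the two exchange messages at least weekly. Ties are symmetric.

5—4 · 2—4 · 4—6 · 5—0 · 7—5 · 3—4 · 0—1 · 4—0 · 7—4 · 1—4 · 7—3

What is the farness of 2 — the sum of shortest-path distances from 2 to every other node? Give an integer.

13

Distances from 2: 0:2, 1:2, 3:2, 4:1, 5:2, 6:2, 7:2.
Sum = 2 + 2 + 2 + 1 + 2 + 2 + 2 = 13.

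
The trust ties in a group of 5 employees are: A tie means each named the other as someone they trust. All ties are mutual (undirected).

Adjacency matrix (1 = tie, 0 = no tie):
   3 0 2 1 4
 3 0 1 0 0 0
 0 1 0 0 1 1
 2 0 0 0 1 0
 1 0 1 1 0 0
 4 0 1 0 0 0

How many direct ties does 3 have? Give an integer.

1

3 is directly tied to 0. That is 1 neighbor, so the degree of 3 is 1.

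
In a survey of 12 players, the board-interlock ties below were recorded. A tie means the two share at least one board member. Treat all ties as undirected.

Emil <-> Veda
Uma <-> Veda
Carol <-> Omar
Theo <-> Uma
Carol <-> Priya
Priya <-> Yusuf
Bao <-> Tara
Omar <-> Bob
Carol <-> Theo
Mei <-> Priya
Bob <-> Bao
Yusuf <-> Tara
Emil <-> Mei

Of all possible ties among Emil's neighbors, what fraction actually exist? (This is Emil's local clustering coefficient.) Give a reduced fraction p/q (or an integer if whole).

0

Emil's neighbors: Mei and Veda (k = 2).
Possible neighbor pairs: C(2,2) = 1. Edges among them: none → e = 0.
Clustering(Emil) = 0/1.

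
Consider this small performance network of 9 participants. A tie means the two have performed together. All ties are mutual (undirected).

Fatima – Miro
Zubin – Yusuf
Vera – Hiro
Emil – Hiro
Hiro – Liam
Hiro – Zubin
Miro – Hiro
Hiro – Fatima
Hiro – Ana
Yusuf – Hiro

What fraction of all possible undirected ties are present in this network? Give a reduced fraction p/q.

There are 10 edges and 9 nodes, so the maximum possible is C(9,2) = 36.
Density = 10/36 = 5/18.

5/18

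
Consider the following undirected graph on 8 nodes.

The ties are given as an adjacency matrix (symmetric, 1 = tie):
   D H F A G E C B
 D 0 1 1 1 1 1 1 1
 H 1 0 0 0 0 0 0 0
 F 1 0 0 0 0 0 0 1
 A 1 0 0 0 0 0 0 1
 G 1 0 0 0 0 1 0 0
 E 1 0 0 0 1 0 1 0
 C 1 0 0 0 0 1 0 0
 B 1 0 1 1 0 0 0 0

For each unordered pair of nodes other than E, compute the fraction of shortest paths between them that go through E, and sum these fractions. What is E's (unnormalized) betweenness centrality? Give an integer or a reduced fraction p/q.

Pairs whose geodesics pass through E — G–C: 1/2.
All other pairs contribute 0.
Summing the contributions gives betweenness(E) = 1/2.

1/2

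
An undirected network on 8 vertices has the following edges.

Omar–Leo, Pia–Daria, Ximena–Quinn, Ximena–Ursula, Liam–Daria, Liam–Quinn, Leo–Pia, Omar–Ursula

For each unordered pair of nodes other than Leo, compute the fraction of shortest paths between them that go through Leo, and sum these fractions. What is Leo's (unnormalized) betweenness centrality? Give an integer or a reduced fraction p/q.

Pairs whose geodesics pass through Leo — Ursula–Pia: 1; Ursula–Daria: 1/2; Omar–Pia: 1; Omar–Daria: 1; Omar–Liam: 1/2; Pia–Ximena: 1/2.
All other pairs contribute 0.
Summing the contributions gives betweenness(Leo) = 9/2.

9/2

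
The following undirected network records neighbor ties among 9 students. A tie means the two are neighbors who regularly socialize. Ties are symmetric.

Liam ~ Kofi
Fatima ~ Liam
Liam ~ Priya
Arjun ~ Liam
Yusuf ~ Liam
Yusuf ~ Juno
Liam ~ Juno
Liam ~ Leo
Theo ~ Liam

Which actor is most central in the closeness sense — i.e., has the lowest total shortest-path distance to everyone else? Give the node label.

Liam

Farness (sum of distances to all others) for each node — Arjun:15, Fatima:15, Juno:14, Kofi:15, Leo:15, Liam:8, Priya:15, Theo:15, Yusuf:14.
The smallest farness is 8, for Liam, so Liam has the highest closeness.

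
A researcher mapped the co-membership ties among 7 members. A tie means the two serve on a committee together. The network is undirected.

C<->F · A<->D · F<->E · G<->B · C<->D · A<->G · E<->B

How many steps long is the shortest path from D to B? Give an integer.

3

One shortest route is D – A – G – B, which uses 3 edges, and at distance 2 from D we only reach {F, G}, which does not include B. So d(D,B) = 3.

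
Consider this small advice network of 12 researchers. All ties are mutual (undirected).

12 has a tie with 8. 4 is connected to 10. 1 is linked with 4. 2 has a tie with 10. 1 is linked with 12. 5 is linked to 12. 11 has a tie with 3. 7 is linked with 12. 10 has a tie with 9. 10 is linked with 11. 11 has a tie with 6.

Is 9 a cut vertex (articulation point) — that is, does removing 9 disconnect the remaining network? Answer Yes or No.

Even without 9, every remaining node can still reach every other (the residual graph is connected), so 9 is not a cut vertex.

No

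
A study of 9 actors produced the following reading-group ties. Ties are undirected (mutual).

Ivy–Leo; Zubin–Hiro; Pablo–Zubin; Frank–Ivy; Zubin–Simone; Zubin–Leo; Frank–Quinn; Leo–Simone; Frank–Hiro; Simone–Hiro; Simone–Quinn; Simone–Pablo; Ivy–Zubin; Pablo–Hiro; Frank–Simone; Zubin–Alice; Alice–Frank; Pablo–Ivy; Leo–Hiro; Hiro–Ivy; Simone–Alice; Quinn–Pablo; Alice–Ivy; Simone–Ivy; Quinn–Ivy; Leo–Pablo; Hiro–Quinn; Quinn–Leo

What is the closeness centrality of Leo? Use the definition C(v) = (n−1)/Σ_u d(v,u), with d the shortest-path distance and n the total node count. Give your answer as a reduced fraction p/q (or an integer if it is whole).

Distances from Leo: Alice:2, Frank:2, Hiro:1, Ivy:1, Pablo:1, Quinn:1, Simone:1, Zubin:1. Sum = 10.
n = 9, so closeness = 8/10 = 4/5.

4/5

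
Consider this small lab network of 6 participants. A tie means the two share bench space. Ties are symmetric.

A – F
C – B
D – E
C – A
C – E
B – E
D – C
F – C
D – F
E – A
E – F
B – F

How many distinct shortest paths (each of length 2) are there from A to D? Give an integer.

The shortest distance is 2. The length-2 paths are: A–F–D; A–C–D; A–E–D.
That gives 3 distinct shortest paths.

3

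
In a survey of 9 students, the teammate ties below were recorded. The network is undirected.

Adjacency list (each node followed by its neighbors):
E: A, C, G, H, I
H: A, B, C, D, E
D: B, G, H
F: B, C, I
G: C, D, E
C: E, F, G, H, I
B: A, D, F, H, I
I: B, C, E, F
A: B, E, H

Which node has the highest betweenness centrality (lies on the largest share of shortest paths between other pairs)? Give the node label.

Unnormalized betweenness of each node: A:1/3, B:29/6, C:19/6, D:4/3, E:19/6, F:1/3, G:1, H:8/3, I:7/6.
B has the largest value, 29/6, making it the main broker — the node through which the most shortest paths run.

B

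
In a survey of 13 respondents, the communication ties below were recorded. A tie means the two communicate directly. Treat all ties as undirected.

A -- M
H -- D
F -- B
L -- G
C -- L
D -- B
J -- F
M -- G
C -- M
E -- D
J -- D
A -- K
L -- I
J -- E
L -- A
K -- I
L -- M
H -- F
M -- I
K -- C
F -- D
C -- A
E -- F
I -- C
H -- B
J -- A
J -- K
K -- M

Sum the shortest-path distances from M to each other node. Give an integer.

Distances from M: A:1, B:4, C:1, D:3, E:3, F:3, G:1, H:4, I:1, J:2, K:1, L:1.
Sum = 1 + 4 + 1 + 3 + 3 + 3 + 1 + 4 + 1 + 2 + 1 + 1 = 25.

25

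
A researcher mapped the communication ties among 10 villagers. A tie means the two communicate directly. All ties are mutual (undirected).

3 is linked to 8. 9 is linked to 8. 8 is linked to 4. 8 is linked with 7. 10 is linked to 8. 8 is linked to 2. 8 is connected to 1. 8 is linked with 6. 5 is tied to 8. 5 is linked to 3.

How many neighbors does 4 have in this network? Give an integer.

1

4 is directly tied to 8. That is 1 neighbor, so the degree of 4 is 1.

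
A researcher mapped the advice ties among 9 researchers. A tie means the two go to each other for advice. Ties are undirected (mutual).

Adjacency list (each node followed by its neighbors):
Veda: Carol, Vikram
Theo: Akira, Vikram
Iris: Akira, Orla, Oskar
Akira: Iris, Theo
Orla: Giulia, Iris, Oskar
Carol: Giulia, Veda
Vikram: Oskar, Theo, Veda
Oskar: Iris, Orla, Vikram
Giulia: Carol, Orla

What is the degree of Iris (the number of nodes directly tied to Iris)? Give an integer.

3

Iris is directly tied to Akira, Orla, and Oskar. That is 3 neighbors, so the degree of Iris is 3.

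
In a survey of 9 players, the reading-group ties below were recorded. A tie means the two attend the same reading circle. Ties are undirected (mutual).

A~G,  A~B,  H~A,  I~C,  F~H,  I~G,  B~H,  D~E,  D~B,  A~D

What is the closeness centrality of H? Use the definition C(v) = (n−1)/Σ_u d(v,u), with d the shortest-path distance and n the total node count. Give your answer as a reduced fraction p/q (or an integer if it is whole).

8/17

Distances from H: A:1, B:1, C:4, D:2, E:3, F:1, G:2, I:3. Sum = 17.
n = 9, so closeness = 8/17.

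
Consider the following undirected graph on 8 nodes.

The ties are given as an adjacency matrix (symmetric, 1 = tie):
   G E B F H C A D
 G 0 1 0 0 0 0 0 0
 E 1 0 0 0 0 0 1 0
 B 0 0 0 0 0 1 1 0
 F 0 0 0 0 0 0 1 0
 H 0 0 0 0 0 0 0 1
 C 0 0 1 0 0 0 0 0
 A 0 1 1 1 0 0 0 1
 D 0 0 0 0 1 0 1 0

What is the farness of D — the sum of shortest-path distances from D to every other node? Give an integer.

14

Distances from D: A:1, B:2, C:3, E:2, F:2, G:3, H:1.
Sum = 1 + 2 + 3 + 2 + 2 + 3 + 1 = 14.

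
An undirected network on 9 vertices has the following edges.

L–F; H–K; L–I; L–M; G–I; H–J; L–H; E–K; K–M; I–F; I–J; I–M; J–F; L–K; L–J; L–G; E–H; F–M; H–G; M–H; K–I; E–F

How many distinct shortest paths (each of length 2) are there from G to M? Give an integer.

The shortest distance is 2. The length-2 paths are: G–H–M; G–I–M; G–L–M.
That gives 3 distinct shortest paths.

3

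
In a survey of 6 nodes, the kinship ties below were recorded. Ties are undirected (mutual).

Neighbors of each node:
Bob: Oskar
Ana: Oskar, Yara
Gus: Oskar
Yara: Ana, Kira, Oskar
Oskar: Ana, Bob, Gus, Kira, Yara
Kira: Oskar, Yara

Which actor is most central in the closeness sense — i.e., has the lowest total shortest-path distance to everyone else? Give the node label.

Farness (sum of distances to all others) for each node — Ana:8, Bob:9, Gus:9, Kira:8, Oskar:5, Yara:7.
The smallest farness is 5, for Oskar, so Oskar has the highest closeness.

Oskar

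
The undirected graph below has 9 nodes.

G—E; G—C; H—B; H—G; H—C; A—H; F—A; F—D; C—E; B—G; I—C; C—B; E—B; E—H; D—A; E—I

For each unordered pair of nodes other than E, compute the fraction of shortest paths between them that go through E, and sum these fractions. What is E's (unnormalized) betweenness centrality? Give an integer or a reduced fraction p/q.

3

Pairs whose geodesics pass through E — A–I: 1/2; F–I: 1/2; D–I: 1/2; I–H: 1/2; I–B: 1/2; I–G: 1/2.
All other pairs contribute 0.
Summing the contributions gives betweenness(E) = 3.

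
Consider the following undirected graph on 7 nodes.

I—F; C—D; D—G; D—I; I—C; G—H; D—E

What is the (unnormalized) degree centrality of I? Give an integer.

3

I is directly tied to C, D, and F. That is 3 neighbors, so the degree of I is 3.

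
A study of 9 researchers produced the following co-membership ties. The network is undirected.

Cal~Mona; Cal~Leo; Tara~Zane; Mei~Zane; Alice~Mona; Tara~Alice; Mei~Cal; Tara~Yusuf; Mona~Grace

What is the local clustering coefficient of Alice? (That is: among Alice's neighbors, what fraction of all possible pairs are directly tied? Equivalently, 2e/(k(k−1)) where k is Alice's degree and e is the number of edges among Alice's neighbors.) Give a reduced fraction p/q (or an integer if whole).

Alice's neighbors: Mona and Tara (k = 2).
Possible neighbor pairs: C(2,2) = 1. Edges among them: none → e = 0.
Clustering(Alice) = 0/1.

0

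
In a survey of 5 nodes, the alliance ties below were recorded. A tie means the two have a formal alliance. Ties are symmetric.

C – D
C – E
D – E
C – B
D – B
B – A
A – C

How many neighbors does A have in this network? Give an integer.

2

A is directly tied to B and C. That is 2 neighbors, so the degree of A is 2.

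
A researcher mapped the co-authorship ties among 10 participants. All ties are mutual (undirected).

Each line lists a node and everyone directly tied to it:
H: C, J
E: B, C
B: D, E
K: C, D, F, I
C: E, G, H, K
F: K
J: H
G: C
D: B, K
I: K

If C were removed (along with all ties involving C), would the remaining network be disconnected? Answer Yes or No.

Yes

Removing C leaves {B, D, E, F, I, and K} with no path to {G}, so the network splits into 3 components. C is a cut vertex.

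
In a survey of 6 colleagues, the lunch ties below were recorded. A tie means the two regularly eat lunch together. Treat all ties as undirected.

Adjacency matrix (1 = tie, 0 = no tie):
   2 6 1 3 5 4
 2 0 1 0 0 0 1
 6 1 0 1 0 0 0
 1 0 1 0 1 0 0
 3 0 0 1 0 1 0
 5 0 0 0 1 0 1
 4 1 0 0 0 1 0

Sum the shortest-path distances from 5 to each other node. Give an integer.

9

Distances from 5: 1:2, 2:2, 3:1, 4:1, 6:3.
Sum = 2 + 2 + 1 + 1 + 3 = 9.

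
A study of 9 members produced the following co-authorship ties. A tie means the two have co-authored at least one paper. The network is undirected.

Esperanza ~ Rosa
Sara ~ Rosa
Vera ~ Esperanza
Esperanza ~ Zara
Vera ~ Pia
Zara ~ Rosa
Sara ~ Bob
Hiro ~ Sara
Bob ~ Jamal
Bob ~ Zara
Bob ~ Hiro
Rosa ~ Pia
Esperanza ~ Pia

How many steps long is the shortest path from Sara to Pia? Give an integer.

One shortest route is Sara – Rosa – Pia, which uses 2 edges, and Sara and Pia are not directly tied, so nothing shorter exists. So d(Sara,Pia) = 2.

2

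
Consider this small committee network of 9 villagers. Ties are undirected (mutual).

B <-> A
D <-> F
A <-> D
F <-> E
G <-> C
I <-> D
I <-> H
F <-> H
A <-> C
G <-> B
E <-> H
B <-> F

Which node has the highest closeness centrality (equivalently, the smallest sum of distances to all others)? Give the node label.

F

Farness (sum of distances to all others) for each node — A:15, B:14, C:20, D:14, E:18, F:13, G:19, H:17, I:18.
The smallest farness is 13, for F, so F has the highest closeness.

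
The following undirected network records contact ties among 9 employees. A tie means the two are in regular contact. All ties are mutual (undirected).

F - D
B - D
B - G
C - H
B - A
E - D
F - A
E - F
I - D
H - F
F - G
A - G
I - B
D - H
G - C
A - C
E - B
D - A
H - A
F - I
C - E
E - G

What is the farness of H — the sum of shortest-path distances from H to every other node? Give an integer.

Distances from H: A:1, B:2, C:1, D:1, E:2, F:1, G:2, I:2.
Sum = 1 + 2 + 1 + 1 + 2 + 1 + 2 + 2 = 12.

12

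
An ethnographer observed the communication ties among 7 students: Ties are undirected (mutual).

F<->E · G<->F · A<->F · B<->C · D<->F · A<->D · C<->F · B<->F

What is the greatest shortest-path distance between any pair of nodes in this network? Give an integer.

2

Eccentricity of each node (its greatest distance to any other): A:2, B:2, C:2, D:2, E:2, F:1, G:2.
The maximum eccentricity is 2, realized for instance by the pair C–E via C – F – E. So the diameter is 2.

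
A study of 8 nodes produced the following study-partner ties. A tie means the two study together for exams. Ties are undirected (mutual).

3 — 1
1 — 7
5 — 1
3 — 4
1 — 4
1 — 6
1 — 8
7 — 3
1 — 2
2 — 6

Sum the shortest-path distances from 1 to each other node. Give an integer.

Distances from 1: 2:1, 3:1, 4:1, 5:1, 6:1, 7:1, 8:1.
Sum = 1 + 1 + 1 + 1 + 1 + 1 + 1 = 7.

7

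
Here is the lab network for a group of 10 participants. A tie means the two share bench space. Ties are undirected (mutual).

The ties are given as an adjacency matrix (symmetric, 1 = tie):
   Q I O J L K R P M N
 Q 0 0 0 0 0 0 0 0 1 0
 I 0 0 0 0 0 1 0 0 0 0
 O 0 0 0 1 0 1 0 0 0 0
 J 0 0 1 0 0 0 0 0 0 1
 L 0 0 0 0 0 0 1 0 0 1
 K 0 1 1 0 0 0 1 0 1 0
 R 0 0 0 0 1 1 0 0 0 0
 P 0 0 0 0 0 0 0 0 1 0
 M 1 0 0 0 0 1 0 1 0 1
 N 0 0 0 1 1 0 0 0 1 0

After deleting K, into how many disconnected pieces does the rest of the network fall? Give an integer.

2

Without K, the remaining ties split the others into: {J, L, M, N, O, P, Q, R}; {I}.
That's 2 separate components.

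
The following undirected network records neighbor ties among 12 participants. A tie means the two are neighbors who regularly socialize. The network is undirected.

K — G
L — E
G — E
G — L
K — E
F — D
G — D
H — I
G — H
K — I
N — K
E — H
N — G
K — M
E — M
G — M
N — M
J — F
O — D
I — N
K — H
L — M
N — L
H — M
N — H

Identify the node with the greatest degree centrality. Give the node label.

G

Degrees — D:3, E:5, F:2, G:7, H:6, I:3, J:1, K:6, L:4, M:6, N:6, O:1.
The maximum is 7, attained only by G.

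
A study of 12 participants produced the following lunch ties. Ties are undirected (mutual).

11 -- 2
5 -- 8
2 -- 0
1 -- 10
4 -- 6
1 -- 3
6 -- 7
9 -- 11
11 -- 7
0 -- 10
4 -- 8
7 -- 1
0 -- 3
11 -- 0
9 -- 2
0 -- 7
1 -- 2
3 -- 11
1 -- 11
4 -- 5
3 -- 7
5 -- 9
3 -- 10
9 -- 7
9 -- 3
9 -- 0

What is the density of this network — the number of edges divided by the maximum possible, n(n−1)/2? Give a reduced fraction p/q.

There are 26 edges and 12 nodes, so the maximum possible is C(12,2) = 66.
Density = 26/66 = 13/33.

13/33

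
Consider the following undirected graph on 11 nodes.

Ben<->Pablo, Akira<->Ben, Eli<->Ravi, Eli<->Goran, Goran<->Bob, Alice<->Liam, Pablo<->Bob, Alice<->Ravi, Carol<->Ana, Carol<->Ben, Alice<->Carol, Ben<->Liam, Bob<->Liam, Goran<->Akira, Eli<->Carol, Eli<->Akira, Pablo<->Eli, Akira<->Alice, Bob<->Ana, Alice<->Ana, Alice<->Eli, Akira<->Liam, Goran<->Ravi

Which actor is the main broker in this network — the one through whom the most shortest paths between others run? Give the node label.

Alice

Unnormalized betweenness of each node: Akira:24/7, Alice:277/42, Ana:3/2, Ben:7/3, Bob:4, Carol:103/42, Eli:45/7, Goran:52/21, Liam:83/42, Pablo:31/21, Ravi:1/3.
Alice has the largest value, 277/42, making it the main broker — the node through which the most shortest paths run.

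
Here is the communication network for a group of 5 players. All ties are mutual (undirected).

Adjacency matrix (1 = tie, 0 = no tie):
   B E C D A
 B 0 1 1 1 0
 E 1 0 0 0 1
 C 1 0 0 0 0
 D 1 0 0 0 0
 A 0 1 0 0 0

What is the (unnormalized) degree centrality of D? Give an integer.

D is directly tied to B. That is 1 neighbor, so the degree of D is 1.

1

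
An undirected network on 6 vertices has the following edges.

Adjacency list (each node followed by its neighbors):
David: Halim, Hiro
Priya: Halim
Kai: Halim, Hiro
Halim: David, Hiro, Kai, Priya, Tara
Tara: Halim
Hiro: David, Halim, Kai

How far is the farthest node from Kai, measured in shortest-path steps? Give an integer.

Distances from Kai: David:2, Halim:1, Hiro:1, Priya:2, Tara:2.
The largest is 2 (to Priya, Tara, and David), so the eccentricity of Kai is 2.

2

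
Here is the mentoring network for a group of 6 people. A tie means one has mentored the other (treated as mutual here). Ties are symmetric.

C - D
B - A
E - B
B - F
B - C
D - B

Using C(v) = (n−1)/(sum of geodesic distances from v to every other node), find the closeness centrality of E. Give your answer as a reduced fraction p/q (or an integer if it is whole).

5/9

Distances from E: A:2, B:1, C:2, D:2, F:2. Sum = 9.
n = 6, so closeness = 5/9.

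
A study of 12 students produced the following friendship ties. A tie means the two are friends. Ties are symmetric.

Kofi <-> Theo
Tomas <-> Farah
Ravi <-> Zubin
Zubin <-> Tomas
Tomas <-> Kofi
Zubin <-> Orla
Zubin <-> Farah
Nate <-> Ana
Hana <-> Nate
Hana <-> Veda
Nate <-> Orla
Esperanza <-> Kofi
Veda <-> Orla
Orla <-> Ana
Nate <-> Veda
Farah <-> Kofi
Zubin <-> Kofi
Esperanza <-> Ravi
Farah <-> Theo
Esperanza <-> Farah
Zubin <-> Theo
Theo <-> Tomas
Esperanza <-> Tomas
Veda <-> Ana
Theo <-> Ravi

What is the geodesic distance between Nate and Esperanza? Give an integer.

One shortest route is Nate – Orla – Zubin – Ravi – Esperanza, which uses 4 edges, and at distance 3 from Nate we only reach {Farah, Kofi, Ravi, Theo, Tomas}, which does not include Esperanza. So d(Nate,Esperanza) = 4.

4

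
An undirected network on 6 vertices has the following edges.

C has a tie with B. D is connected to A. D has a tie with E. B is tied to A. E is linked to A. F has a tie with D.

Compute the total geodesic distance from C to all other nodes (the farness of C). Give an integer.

13

Distances from C: A:2, B:1, D:3, E:3, F:4.
Sum = 2 + 1 + 3 + 3 + 4 = 13.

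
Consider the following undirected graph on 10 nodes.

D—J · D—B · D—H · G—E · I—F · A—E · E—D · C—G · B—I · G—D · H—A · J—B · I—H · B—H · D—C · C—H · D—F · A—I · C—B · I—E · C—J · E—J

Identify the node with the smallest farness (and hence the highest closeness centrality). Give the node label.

Farness (sum of distances to all others) for each node — A:15, B:13, C:13, D:11, E:13, F:16, G:15, H:13, I:13, J:14.
The smallest farness is 11, for D, so D has the highest closeness.

D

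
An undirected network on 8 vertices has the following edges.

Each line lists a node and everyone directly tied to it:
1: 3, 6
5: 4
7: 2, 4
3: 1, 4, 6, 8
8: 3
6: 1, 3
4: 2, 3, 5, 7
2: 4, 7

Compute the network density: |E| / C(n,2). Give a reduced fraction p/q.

9/28

There are 9 edges and 8 nodes, so the maximum possible is C(8,2) = 28.
Density = 9/28.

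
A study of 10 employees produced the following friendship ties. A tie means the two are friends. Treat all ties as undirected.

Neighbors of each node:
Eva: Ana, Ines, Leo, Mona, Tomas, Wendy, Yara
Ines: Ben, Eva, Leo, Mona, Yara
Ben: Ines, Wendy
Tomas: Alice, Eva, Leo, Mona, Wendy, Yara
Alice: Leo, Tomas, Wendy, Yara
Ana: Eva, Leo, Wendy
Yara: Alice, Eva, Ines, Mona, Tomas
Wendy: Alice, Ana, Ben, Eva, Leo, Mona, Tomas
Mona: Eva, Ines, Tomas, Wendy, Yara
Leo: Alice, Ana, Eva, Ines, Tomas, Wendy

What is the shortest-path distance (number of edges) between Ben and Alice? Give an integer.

One shortest route is Ben – Wendy – Alice, which uses 2 edges, and Ben and Alice are not directly tied, so nothing shorter exists. So d(Ben,Alice) = 2.

2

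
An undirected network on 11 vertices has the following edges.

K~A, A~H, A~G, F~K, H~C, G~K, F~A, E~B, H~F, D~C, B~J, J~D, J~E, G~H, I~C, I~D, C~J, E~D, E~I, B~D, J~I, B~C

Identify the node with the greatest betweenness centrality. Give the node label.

Unnormalized betweenness of each node: A:8/3, B:3/2, C:101/4, D:7/4, E:1/4, F:7/3, G:7/3, H:73/3, I:3/2, J:7/4, K:1/3.
C has the largest value, 101/4, making it the main broker — the node through which the most shortest paths run.

C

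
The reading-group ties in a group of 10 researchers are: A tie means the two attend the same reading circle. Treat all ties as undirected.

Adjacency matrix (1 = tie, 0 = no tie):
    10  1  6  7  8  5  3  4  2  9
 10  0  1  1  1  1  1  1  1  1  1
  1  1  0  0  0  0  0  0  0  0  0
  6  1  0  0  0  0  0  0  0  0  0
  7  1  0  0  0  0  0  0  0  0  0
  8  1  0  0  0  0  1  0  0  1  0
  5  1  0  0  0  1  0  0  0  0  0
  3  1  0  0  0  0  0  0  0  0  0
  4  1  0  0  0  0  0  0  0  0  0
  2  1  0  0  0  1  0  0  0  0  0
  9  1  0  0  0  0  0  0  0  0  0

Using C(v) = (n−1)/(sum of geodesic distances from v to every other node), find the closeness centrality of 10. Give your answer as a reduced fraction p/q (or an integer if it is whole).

1

Distances from 10: 1:1, 2:1, 3:1, 4:1, 5:1, 6:1, 7:1, 8:1, 9:1. Sum = 9.
n = 10, so closeness = 9/9 = 1.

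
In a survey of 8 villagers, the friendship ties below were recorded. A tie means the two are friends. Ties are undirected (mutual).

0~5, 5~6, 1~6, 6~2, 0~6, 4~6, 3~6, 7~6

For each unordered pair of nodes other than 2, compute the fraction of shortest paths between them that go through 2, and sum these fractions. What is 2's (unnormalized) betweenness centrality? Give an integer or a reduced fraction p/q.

0

No shortest path between any pair of other nodes passes through 2.
Summing the contributions gives betweenness(2) = 0.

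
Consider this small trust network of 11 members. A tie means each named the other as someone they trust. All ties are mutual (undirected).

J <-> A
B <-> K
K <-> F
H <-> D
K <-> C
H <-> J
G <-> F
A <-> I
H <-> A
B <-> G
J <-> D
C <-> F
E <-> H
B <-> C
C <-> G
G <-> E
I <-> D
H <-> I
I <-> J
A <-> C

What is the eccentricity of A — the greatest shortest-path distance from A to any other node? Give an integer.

Distances from A: B:2, C:1, D:2, E:2, F:2, G:2, H:1, I:1, J:1, K:2.
The largest is 2 (to D, B, F, G, K, and E), so the eccentricity of A is 2.

2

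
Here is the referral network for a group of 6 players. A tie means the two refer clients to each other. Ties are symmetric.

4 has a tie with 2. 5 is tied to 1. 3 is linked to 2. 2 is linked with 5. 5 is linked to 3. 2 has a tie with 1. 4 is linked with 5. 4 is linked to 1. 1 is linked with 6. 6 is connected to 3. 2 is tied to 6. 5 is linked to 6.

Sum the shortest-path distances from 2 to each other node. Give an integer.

Distances from 2: 1:1, 3:1, 4:1, 5:1, 6:1.
Sum = 1 + 1 + 1 + 1 + 1 = 5.

5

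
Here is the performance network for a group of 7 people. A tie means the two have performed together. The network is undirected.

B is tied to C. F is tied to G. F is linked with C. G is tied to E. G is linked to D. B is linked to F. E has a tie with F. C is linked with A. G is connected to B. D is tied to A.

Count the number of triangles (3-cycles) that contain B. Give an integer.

B's neighbors: C, F, and G.
Neighbor pairs that are themselves tied: B–C–F; B–F–G. Each forms one triangle with B, for 2 in total.

2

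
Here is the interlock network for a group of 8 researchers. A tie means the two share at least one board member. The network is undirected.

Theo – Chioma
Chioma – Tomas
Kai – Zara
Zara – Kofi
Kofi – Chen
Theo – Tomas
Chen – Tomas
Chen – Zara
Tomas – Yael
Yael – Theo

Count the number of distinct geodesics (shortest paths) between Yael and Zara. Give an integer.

The shortest distance is 3, and the only length-3 path is Yael–Tomas–Chen–Zara. So there is exactly 1 shortest path.

1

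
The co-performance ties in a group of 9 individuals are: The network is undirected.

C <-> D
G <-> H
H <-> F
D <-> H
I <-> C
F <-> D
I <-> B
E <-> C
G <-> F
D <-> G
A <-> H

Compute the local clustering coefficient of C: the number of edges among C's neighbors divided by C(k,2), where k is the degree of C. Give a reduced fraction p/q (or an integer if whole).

0

C's neighbors: D, E, and I (k = 3).
Possible neighbor pairs: C(3,2) = 3. Edges among them: none → e = 0.
Clustering(C) = 0/3 = 0.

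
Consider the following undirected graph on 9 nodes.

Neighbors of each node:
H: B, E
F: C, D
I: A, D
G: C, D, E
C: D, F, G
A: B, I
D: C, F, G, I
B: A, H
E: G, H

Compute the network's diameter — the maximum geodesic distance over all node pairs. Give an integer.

Eccentricity of each node (its greatest distance to any other): A:3, B:4, C:4, D:3, E:3, F:4, G:3, H:4, I:3.
The maximum eccentricity is 4, realized for instance by the pair C–B via C – D – I – A – B. So the diameter is 4.

4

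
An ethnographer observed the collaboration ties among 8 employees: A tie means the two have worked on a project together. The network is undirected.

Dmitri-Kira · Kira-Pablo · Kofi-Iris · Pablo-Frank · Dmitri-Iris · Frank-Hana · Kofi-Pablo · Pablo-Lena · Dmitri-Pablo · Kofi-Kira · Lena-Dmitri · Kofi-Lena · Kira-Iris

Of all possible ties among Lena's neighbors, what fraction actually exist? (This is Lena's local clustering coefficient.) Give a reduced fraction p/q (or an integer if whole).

2/3

Lena's neighbors: Dmitri, Kofi, and Pablo (k = 3).
Possible neighbor pairs: C(3,2) = 3. Edges among them: Dmitri–Pablo, Kofi–Pablo → e = 2.
Clustering(Lena) = 2/3.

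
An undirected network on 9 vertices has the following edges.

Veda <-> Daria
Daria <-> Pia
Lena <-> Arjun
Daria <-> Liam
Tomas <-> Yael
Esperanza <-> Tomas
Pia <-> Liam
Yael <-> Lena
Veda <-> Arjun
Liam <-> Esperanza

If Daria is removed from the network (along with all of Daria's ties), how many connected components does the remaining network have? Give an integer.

Daria's neighbors (Liam, Pia, and Veda) remain reachable from one another through other ties, so the rest of the network stays in one piece.

1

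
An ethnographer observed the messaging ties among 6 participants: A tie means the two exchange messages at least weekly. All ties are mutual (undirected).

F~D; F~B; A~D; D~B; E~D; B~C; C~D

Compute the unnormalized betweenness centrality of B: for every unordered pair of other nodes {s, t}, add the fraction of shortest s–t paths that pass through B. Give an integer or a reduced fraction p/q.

1/2

Pairs whose geodesics pass through B — F–C: 1/2.
All other pairs contribute 0.
Summing the contributions gives betweenness(B) = 1/2.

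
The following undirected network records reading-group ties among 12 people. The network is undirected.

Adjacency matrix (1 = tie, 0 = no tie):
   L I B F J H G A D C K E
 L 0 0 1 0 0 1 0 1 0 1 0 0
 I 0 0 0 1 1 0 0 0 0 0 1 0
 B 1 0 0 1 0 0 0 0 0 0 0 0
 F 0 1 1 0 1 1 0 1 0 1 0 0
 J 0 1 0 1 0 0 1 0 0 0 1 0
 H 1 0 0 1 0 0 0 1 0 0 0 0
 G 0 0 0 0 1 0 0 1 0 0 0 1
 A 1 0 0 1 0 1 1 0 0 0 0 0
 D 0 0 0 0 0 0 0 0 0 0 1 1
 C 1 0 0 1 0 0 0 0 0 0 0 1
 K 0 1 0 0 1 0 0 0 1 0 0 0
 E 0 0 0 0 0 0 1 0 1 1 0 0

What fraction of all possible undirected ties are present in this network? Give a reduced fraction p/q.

10/33

There are 20 edges and 12 nodes, so the maximum possible is C(12,2) = 66.
Density = 20/66 = 10/33.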